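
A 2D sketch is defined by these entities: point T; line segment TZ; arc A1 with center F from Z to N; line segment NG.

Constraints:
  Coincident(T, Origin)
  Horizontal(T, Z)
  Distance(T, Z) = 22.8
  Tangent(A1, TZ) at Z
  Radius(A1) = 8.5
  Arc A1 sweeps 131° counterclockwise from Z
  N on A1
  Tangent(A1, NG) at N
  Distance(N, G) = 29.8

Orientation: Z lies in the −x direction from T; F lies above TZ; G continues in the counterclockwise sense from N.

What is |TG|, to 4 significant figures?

51.27

T is at the origin; T and Z share the same y with |TZ| = 22.8 and Z on the −x side, so Z = (-22.80, 0.000). Since A1 is tangent to TZ there, FZ ⟂ TZ, so F = Z + (0, 8.5) = (-22.80, 8.500). On A1, Z sits at bearing -90° from F; a 131° counterclockwise sweep puts N at bearing 41°, so N = F + 8.5·(cos 41°, sin 41°) = (-16.38, 14.08). Since A1 is tangent to NG there, FN ⟂ NG, so NG runs along (−sin 41°, cos 41°); with |NG| = 29.8, G = (-35.94, 36.57). Then |TG| = |G − T| = 51.27.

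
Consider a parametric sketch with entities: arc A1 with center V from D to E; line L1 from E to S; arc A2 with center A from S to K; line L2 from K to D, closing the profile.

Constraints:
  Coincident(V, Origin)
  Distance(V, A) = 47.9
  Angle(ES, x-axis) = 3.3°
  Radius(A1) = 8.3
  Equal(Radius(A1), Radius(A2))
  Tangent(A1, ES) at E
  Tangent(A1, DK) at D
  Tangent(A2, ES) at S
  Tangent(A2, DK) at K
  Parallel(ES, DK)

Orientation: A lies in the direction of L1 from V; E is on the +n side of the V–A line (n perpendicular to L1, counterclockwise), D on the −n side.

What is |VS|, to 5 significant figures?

48.614

The slot axis is L1's direction at 3.3°, so u = (cos 3.3°, sin 3.3°) = (0.99834, 0.057564) and n = (−sin 3.3°, cos 3.3°) = (-0.057564, 0.99834). V is at the origin and A lies 47.9 along u from V, so A = 47.9·u = (47.821, 2.7573). Tangency of A1 to both parallel lines with radius 8.3 puts E and D at V ± 8.3·n: E = (-0.47778, 8.2862), D = (0.47778, -8.2862). Equal radii place S and K the same way about A: S = A + 8.3·n = (47.343, 11.044), K = A − 8.3·n = (48.298, -5.5289). Then |VS| = |S − V| = 48.614.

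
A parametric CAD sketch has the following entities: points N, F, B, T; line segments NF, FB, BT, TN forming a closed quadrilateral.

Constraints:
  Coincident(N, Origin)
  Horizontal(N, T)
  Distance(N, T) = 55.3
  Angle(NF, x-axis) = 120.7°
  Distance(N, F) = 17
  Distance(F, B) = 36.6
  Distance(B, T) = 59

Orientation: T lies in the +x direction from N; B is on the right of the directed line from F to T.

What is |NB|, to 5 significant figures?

20.907

Checks: |FB| = 36.60 ✓; |BT| = 59.00 ✓.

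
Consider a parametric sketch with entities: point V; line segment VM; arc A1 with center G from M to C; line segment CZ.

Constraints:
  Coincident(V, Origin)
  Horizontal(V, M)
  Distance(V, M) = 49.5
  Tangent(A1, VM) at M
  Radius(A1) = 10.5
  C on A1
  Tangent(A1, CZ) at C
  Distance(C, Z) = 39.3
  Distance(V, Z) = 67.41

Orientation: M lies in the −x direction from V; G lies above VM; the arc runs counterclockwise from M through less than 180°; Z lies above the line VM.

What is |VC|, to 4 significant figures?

40.86

Checks: V = (0.00, 0.00) ✓; |GC| = 10.50 ✓; ∠(GC, CZ) = 90.00° ✓; |CZ| = 39.30 ✓; |VZ| = 67.41 ✓.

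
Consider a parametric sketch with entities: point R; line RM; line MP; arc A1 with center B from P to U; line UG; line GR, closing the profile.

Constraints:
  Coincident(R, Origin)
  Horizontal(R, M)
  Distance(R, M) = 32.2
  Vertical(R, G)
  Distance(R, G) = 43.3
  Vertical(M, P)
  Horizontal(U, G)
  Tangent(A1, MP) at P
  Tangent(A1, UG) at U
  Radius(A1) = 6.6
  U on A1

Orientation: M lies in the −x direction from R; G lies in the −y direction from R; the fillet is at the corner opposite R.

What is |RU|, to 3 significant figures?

50.3

R is at the origin; R and M share the same y with |RM| = 32.2 and M on the −x side, so M = (-32.2, 0.00). RG is vertical with |RG| = 43.3 and G on the −y side, so G = (0.00, -43.3). The virtual corner opposite R is at (-32.2, -43.3). A1 meets MP tangentially, so BP is at right angles to MP and A1 meets UG tangentially, so BU is at right angles to UG, with radius 6.6, so the center B sits 6.6 in from both sides at B = (-25.6, -36.7). That places the tangent points at P = (-32.2, -36.7) on MP and U = (-25.6, -43.3) on UG. Then |RU| = |U − R| = 50.3.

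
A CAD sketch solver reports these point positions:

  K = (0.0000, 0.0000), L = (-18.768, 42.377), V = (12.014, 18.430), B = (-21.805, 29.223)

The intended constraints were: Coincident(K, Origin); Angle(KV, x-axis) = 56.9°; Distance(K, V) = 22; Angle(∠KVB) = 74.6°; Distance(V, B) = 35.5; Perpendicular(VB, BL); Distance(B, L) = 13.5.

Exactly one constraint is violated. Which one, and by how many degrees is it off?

Perpendicular(VB, BL) — off by 4.70°.

K = (0.00, 0.00) ✓; KV at 56.90° ✓; |KV| = 22.00 ✓; ∠KVB = 74.60° ✓; |VB| = 35.50 ✓; ∠(VB, BL) = 85.30° ✗; |BL| = 13.50 ✓.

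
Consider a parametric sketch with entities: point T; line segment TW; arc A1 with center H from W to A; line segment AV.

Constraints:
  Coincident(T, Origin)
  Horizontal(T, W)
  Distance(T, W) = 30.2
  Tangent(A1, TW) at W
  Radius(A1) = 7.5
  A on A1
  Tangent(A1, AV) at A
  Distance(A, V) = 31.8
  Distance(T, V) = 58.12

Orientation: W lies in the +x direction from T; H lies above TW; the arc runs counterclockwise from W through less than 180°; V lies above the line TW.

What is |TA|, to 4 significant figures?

37.90

T is at the origin; TW is horizontal with |TW| = 30.2 and W on the +x side, so W = (30.20, 0.000). Since A1 is tangent to TW there, HW ⟂ TW, so H = W + (0, 7.5) = (30.20, 7.500). Since HA ⟂ AV (tangency), |HV| = √(7.5² + 31.8²) = 32.67 regardless of where A sits on A1. So V lies on both circle(T, 58.12) and circle(H, 32.67); the above-TW intersection is V = (45.21, 36.52). A is the foot of the tangent from V: A = (37.47, 5.674).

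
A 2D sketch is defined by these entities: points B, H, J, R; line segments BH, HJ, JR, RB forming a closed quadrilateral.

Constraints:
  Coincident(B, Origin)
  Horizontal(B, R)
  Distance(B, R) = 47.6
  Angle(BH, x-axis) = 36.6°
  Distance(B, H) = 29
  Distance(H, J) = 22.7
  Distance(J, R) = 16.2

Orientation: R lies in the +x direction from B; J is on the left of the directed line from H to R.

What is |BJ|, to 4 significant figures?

48.70

B is at the origin; BR is horizontal with |BR| = 47.6 and R in +x, so R = (47.6, 0). BH runs at 36.6° with |BH| = 29.0, so H = (23.28, 17.29). J is determined by |HJ| = 22.7 and |JR| = 16.2 together: it lies at the intersection of circle(H, 22.7) and circle(R, 16.2). With |HR| = 29.84, the foot of the radical line on HR is 19.16 from H and the perpendicular offset is √(22.7² − 19.16²) = 12.18. Taking the left-of-HR solution: J = (45.95, 16.12).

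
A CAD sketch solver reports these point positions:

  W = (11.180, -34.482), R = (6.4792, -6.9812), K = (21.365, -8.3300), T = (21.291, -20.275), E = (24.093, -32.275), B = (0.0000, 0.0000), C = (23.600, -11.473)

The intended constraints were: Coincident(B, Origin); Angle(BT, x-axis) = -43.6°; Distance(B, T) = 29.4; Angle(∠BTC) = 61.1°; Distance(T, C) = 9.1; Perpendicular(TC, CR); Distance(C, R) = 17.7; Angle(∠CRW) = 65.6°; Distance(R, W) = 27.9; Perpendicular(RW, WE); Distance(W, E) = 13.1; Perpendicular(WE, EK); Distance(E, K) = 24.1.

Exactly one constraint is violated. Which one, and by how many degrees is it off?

Perpendicular(WE, EK) — off by 3.20°.

B = (0.00, 0.00) ✓; BT at -43.60° ✓; |BT| = 29.40 ✓; ∠BTC = 61.10° ✓; |TC| = 9.100 ✓; ∠(TC, CR) = 90.00° ✓; |CR| = 17.70 ✓; ∠CRW = 65.60° ✓; |RW| = 27.90 ✓; ∠(RW, WE) = 90.00° ✓; |WE| = 13.10 ✓; ∠(WE, EK) = 86.80° ✗; |EK| = 24.10 ✓.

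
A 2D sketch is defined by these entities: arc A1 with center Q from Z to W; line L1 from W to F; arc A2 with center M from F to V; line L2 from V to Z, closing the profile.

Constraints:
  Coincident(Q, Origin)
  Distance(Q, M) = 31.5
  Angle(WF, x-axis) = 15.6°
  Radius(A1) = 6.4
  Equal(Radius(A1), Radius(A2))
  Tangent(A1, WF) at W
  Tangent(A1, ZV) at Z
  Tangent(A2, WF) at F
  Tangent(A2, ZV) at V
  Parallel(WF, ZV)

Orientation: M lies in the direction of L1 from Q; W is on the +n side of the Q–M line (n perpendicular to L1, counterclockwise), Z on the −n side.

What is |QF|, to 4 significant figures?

32.14

The slot axis is L1's direction at 15.6°, so u = (cos 15.6°, sin 15.6°) = (0.9632, 0.2689) and n = (−sin 15.6°, cos 15.6°) = (-0.2689, 0.9632). Q is at the origin and M lies 31.5 along u from Q, so M = 31.5·u = (30.34, 8.471). Tangency of A1 to both parallel lines with radius 6.4 puts W and Z at Q ± 6.4·n: W = (-1.721, 6.164), Z = (1.721, -6.164). Equal radii place F and V the same way about M: F = M + 6.4·n = (28.62, 14.64), V = M − 6.4·n = (32.06, 2.307). Then |QF| = |F − Q| = 32.14.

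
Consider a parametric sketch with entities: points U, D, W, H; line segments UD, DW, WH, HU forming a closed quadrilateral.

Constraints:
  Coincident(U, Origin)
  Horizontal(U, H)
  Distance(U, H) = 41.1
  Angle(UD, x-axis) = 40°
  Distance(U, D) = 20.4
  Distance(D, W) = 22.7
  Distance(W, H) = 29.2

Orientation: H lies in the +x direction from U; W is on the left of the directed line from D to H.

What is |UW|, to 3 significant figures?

43.1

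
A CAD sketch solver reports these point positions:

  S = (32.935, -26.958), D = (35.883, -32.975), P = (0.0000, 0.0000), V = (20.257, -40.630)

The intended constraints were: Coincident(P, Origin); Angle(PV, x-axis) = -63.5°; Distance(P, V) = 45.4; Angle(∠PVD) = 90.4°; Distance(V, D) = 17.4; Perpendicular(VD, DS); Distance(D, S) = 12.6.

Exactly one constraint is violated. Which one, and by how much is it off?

Distance(D, S) = 12.6 — off by 5.90.

P = (0.00, 0.00) ✓; PV at -63.50° ✓; |PV| = 45.40 ✓; ∠PVD = 90.40° ✓; |VD| = 17.40 ✓; ∠(VD, DS) = 90.00° ✓; |DS| = 6.700 ✗.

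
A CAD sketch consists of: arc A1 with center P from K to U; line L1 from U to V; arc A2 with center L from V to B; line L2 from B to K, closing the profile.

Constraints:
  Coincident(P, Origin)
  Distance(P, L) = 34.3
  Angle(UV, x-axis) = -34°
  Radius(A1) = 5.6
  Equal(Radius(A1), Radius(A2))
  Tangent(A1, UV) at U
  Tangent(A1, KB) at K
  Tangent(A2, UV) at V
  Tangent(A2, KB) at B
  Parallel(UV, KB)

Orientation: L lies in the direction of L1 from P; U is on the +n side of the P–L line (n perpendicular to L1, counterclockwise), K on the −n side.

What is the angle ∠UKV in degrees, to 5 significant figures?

71.917°

The slot axis is L1's direction at -34.0°, so u = (cos -34.0°, sin -34.0°) = (0.82904, -0.55919) and n = (−sin -34.0°, cos -34.0°) = (0.55919, 0.82904). P is at the origin and L lies 34.3 along u from P, so L = 34.3·u = (28.436, -19.180). Tangency of A1 to both parallel lines with radius 5.6 puts U and K at P ± 5.6·n: U = (3.1315, 4.6426), K = (-3.1315, -4.6426). Equal radii place V and B the same way about L: V = L + 5.6·n = (31.567, -14.538), B = L − 5.6·n = (25.305, -23.823). Then cos ∠UKV = KU·KV / (|KU||KV|), giving 71.917°.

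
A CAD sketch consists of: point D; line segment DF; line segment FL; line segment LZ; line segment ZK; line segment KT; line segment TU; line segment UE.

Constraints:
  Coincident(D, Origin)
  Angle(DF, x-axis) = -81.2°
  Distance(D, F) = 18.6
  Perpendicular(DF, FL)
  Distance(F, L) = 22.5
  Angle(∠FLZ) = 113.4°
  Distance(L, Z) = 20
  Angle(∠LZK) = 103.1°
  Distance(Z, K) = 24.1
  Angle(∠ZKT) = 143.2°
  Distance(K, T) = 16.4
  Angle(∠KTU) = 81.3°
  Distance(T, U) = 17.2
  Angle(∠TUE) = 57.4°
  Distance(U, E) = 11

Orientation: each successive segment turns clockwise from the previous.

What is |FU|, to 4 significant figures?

15.84

D is at the origin; DF runs at -81.2° with length 18.6, so F = (2.846, -18.38). DF is perpendicular to FL, so FL runs at -171.2°; with |FL| = 22.5, L = (-19.39, -21.82). ∠FLZ = 113.4° gives LZ at 122.2° from the x-axis; with |LZ| = 20.0, Z = (-30.05, -4.899). ∠LZK = 103.1° gives ZK at 45.30° from the x-axis; with |ZK| = 24.1, K = (-13.10, 12.23). ∠ZKT = 143.2° gives KT at 8.500° from the x-axis; with |KT| = 16.4, T = (3.125, 14.65). ∠KTU = 81.3° gives TU at -90.20° from the x-axis; with |TU| = 17.2, U = (3.065, -2.545). Then |FU| = |U − F| = 15.84.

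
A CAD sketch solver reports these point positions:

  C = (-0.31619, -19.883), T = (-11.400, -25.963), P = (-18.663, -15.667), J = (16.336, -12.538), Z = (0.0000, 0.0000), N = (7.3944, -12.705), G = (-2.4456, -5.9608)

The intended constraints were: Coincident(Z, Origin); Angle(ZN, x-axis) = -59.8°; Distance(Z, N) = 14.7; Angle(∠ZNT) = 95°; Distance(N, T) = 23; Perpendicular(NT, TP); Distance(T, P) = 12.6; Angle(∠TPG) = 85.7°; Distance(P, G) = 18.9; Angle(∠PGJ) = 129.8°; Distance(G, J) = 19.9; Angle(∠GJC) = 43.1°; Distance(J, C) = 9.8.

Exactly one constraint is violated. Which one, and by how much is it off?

Distance(J, C) = 9.8 — off by 8.40.

Z = (0.00, 0.00) ✓; ZN at -59.80° ✓; |ZN| = 14.70 ✓; ∠ZNT = 95.00° ✓; |NT| = 23.00 ✓; ∠(NT, TP) = 90.00° ✓; |TP| = 12.60 ✓; ∠TPG = 85.70° ✓; |PG| = 18.90 ✓; ∠PGJ = 129.8° ✓; |GJ| = 19.90 ✓; ∠GJC = 43.10° ✓; |JC| = 18.20 ✗.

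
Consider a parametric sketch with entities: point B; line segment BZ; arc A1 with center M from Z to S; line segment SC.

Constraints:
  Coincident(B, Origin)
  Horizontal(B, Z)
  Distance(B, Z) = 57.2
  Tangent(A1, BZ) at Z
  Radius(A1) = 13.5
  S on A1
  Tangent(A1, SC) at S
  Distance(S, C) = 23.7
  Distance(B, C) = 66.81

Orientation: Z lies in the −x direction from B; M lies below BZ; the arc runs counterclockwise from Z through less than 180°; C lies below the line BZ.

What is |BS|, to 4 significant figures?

71.24

Checks: B = (0.00, 0.00) ✓; |MS| = 13.50 ✓; ∠(MS, SC) = 90.00° ✓; |SC| = 23.70 ✓; |BC| = 66.81 ✓.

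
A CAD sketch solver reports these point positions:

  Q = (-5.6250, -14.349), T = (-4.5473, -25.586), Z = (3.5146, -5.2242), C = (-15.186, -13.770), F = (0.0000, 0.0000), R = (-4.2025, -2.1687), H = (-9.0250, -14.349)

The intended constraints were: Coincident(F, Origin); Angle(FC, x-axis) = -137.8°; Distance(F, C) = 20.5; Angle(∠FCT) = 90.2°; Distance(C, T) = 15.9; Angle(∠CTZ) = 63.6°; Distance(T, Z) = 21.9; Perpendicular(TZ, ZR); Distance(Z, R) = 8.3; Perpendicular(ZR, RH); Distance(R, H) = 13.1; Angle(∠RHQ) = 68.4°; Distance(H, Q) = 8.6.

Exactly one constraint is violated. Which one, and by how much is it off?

Distance(H, Q) = 8.6 — off by 5.20.

F = (0.00, 0.00) ✓; FC at -137.8° ✓; |FC| = 20.50 ✓; ∠FCT = 90.20° ✓; |CT| = 15.90 ✓; ∠CTZ = 63.60° ✓; |TZ| = 21.90 ✓; ∠(TZ, ZR) = 90.00° ✓; |ZR| = 8.300 ✓; ∠(ZR, RH) = 90.00° ✓; |RH| = 13.10 ✓; ∠RHQ = 68.40° ✓; |HQ| = 3.400 ✗.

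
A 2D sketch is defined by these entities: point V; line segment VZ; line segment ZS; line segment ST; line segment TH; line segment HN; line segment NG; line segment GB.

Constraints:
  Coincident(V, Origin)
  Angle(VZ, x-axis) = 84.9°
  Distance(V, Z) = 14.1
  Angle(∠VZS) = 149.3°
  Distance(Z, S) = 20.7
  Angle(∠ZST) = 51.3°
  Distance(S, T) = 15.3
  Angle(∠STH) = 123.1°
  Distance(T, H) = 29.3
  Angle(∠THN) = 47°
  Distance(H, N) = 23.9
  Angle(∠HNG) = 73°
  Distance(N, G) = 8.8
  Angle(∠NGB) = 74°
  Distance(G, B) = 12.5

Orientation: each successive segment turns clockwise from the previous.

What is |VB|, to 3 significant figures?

5.25

V is at the origin; VZ runs at 84.9° with length 14.1, so Z = (1.25, 14.0). ∠VZS = 149.3° gives ZS at 54.2° from the x-axis; with |ZS| = 20.7, S = (13.4, 30.8). ∠ZST = 51.3° gives ST at -74.5° from the x-axis; with |ST| = 15.3, T = (17.5, 16.1). ∠STH = 123.1° gives TH at -131° from the x-axis; with |TH| = 29.3, H = (-1.93, -5.89). ∠THN = 47.0° gives HN at 95.6° from the x-axis; with |HN| = 23.9, N = (-4.26, 17.9). ∠HNG = 73.0° gives NG at -11.4° from the x-axis; with |NG| = 8.8, G = (4.37, 16.2). ∠NGB = 74.0° gives GB at -117° from the x-axis; with |GB| = 12.5, B = (-1.38, 5.06). Then |VB| = |B − V| = 5.25.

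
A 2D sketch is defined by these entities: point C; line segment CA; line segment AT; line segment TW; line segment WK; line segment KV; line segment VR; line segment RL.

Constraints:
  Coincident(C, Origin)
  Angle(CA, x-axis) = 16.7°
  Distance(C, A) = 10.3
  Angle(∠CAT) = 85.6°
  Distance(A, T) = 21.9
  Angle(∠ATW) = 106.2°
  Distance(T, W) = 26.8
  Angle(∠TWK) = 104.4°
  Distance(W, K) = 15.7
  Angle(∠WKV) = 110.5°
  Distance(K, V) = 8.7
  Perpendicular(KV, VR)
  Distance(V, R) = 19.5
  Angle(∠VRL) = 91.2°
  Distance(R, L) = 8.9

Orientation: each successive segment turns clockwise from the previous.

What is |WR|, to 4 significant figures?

14.99

∠WKV = 110.5° gives KV at 63.40° from the x-axis; with |KV| = 8.7, V = (-15.81, -11.95). KV is perpendicular to VR, so VR runs at -26.60°; with |VR| = 19.5, R = (1.623, -20.68). Then |WR| = |R − W| = 14.99.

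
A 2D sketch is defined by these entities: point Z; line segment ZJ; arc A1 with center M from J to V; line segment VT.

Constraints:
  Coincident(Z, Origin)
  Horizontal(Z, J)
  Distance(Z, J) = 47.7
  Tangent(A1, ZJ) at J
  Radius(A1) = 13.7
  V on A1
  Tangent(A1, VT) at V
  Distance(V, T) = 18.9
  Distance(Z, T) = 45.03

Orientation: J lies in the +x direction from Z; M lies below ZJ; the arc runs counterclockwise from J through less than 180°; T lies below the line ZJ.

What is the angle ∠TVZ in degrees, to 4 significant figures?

105.0°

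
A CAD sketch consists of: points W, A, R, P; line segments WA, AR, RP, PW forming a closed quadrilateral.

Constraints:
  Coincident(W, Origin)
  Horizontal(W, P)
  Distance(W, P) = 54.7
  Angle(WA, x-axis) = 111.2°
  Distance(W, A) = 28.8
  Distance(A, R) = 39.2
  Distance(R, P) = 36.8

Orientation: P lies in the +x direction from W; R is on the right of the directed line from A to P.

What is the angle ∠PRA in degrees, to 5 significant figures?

135.85°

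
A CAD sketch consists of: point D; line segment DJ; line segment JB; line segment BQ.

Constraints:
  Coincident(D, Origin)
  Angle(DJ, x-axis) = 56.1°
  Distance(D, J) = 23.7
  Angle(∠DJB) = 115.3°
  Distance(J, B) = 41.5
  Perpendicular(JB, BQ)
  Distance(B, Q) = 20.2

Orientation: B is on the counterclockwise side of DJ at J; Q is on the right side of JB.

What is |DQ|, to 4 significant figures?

66.32

∠DJB = 115.3°, so JB runs at 56.1° + (180° − 115.3°) = 120.8° from the x-axis; with |JB| = 41.5, B = J + 41.5·(cos 120.8°, sin 120.8°) = (-8.031, 55.32). JB is perpendicular to BQ; with |BQ| = 20.2 on the right of JB, Q = B + 20.2·(0.8590, 0.5120) = (9.320, 65.66). Then |DQ| = |Q − D| = 66.32.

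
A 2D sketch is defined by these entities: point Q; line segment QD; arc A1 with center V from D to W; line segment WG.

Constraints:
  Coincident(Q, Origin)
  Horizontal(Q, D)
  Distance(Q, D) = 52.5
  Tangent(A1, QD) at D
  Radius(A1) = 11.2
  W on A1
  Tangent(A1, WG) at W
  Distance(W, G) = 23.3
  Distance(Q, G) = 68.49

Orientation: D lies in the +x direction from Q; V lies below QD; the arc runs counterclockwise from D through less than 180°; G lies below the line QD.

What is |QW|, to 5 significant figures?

47.258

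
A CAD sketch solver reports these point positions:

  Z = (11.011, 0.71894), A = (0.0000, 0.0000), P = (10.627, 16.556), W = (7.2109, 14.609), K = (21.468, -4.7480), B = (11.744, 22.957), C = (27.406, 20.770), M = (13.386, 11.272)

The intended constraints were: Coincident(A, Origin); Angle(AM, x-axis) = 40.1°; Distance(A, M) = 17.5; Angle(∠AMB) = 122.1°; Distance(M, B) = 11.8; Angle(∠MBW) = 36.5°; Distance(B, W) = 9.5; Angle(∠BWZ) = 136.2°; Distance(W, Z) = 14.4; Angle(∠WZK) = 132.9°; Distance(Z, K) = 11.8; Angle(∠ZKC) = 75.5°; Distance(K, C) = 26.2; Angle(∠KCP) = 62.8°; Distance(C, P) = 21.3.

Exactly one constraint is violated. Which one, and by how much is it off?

Distance(C, P) = 21.3 — off by 4.00.

A = (0.00, 0.00) ✓; AM at 40.10° ✓; |AM| = 17.50 ✓; ∠AMB = 122.1° ✓; |MB| = 11.80 ✓; ∠MBW = 36.50° ✓; |BW| = 9.499 ✓; ∠BWZ = 136.2° ✓; |WZ| = 14.40 ✓; ∠WZK = 132.9° ✓; |ZK| = 11.80 ✓; ∠ZKC = 75.50° ✓; |KC| = 26.20 ✓; ∠KCP = 62.80° ✓; |CP| = 17.30 ✗.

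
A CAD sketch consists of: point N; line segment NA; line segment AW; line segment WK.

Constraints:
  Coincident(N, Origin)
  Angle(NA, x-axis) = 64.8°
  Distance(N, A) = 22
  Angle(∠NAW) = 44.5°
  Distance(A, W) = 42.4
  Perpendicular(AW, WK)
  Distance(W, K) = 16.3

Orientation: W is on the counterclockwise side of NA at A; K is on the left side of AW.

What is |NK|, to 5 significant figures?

26.723

N is at the origin; NA runs at 64.8° with length 22.0, so A = 22.0·(cos 64.8°, sin 64.8°) = (9.3671, 19.906). ∠NAW = 44.5°, so AW runs at 64.8° + (180° − 44.5°) = 200.30° from the x-axis; with |AW| = 42.4, W = A + 42.4·(cos 200.30°, sin 200.30°) = (-30.399, 5.1961). AW ⟂ WK; with |WK| = 16.3 on the left of AW, K = W + 16.3·(0.34694, -0.93789) = (-24.744, -10.091). Then |NK| = |K − N| = 26.723.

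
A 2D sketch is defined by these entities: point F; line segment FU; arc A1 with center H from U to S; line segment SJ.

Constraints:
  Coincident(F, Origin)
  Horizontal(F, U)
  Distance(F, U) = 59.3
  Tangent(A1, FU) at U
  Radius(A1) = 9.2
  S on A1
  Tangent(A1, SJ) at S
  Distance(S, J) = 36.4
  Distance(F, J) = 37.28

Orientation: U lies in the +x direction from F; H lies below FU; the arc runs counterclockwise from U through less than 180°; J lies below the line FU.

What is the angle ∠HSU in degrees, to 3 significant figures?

69.1°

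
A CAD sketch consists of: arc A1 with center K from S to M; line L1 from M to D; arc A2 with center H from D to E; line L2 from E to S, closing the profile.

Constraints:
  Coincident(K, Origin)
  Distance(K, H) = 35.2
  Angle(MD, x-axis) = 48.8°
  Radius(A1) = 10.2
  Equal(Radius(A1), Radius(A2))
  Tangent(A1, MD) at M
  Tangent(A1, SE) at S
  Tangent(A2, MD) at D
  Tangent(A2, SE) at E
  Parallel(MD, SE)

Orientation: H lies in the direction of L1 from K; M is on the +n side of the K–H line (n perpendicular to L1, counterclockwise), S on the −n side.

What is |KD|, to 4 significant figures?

36.65

Tangency of A1 to both parallel lines with radius 10.2 puts M and S at K ± 10.2·n: M = (-7.675, 6.719), S = (7.675, -6.719). Equal radii place D and E the same way about H: D = H + 10.2·n = (15.51, 33.20), E = H − 10.2·n = (30.86, 19.77). Then |KD| = |D − K| = 36.65.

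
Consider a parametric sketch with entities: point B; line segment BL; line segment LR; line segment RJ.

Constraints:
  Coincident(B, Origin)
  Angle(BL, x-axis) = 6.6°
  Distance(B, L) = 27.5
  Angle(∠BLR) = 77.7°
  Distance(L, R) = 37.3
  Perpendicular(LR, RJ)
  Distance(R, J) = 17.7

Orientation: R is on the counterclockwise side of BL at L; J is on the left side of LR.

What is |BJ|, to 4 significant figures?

32.75

B is at the origin; BL runs at 6.6° with length 27.5, so L = 27.5·(cos 6.6°, sin 6.6°) = (27.32, 3.161). ∠BLR = 77.7°, so LR runs at 6.6° + (180° − 77.7°) = 108.9° from the x-axis; with |LR| = 37.3, R = L + 37.3·(cos 108.9°, sin 108.9°) = (15.24, 38.45). LR is perpendicular to RJ; with |RJ| = 17.7 on the left of LR, J = R + 17.7·(-0.9461, -0.3239) = (-1.510, 32.72). Then |BJ| = |J − B| = 32.75.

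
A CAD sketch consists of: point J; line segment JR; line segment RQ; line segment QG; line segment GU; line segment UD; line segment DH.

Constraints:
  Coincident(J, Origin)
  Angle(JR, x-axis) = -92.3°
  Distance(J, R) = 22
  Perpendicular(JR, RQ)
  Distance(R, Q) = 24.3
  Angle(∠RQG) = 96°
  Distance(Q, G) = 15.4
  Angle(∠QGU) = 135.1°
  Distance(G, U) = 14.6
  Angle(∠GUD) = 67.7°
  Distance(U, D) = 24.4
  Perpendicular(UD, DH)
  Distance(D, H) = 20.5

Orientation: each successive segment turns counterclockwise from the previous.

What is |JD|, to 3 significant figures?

17.4

J is at the origin; JR runs at -92.3° with length 22.0, so R = (-0.883, -22.0). JR is perpendicular to RQ, so RQ runs at -2.30°; with |RQ| = 24.3, Q = (23.4, -23.0). ∠RQG = 96.0° gives QG at 81.7° from the x-axis; with |QG| = 15.4, G = (25.6, -7.72). ∠QGU = 135.1° gives GU at 127° from the x-axis; with |GU| = 14.6, U = (16.9, 4.00). ∠GUD = 67.7° gives UD at -121° from the x-axis; with |UD| = 24.4, D = (4.31, -16.9). Then |JD| = |D − J| = 17.4.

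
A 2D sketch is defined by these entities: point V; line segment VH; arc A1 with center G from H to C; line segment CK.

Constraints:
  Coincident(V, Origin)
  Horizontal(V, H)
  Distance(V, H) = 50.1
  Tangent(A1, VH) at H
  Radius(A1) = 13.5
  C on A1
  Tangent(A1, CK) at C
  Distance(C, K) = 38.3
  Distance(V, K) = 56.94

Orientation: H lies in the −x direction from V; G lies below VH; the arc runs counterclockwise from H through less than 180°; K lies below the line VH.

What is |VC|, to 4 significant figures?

63.47

Checks: V = (0.00, 0.00) ✓; |GC| = 13.50 ✓; ∠(GC, CK) = 90.00° ✓; |CK| = 38.30 ✓; |VK| = 56.94 ✓.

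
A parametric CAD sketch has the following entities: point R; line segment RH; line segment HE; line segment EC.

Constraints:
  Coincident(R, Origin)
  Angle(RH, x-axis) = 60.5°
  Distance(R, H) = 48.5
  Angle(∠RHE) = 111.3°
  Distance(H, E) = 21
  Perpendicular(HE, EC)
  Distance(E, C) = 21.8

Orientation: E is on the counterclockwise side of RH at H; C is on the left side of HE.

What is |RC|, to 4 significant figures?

45.15

R is at the origin; RH runs at 60.5° with length 48.5, so H = 48.5·(cos 60.5°, sin 60.5°) = (23.88, 42.21). ∠RHE = 111.3°, so HE runs at 60.5° + (180° − 111.3°) = 129.2° from the x-axis; with |HE| = 21.0, E = H + 21.0·(cos 129.2°, sin 129.2°) = (10.61, 58.49). HE is perpendicular to EC; with |EC| = 21.8 on the left of HE, C = E + 21.8·(-0.7749, -0.6320) = (-6.284, 44.71). Then |RC| = |C − R| = 45.15.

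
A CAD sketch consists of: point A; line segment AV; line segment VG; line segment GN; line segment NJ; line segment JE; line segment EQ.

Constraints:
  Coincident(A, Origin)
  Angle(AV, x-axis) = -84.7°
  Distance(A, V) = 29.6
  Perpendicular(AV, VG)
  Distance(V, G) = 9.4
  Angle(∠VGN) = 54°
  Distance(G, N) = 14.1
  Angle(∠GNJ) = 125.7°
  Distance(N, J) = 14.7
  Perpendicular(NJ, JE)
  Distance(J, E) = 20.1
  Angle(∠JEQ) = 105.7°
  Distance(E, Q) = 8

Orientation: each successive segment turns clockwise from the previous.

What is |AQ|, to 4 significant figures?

40.90

A is at the origin; AV runs at -84.7° with length 29.6, so V = (2.734, -29.47). AV is perpendicular to VG, so VG runs at -174.7°; with |VG| = 9.4, G = (-6.626, -30.34). ∠VGN = 54.0° gives GN at 59.30° from the x-axis; with |GN| = 14.1, N = (0.5730, -18.22). ∠GNJ = 125.7° gives NJ at 5.000° from the x-axis; with |NJ| = 14.7, J = (15.22, -16.94). NJ is perpendicular to JE, so JE runs at -85.00°; with |JE| = 20.1, E = (16.97, -36.96). ∠JEQ = 105.7° gives EQ at -159.3° from the x-axis; with |EQ| = 8.0, Q = (9.485, -39.79). Then |AQ| = |Q − A| = 40.90.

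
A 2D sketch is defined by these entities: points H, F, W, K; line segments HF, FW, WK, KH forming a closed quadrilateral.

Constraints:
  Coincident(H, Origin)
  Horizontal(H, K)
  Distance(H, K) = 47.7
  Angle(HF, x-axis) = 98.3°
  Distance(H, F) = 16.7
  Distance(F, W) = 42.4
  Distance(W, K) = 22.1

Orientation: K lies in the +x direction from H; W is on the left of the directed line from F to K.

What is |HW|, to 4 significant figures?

44.82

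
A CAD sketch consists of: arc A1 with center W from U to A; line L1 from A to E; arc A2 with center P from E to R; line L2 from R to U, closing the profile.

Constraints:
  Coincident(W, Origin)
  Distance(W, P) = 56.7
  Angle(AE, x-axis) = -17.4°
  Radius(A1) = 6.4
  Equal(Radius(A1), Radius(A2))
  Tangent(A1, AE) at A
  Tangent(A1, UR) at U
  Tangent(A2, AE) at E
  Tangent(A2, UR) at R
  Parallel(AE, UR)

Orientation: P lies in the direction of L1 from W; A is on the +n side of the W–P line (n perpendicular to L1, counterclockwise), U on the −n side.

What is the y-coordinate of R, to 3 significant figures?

-23.1

The slot axis is L1's direction at -17.4°, so u = (cos -17.4°, sin -17.4°) = (0.954, -0.299) and n = (−sin -17.4°, cos -17.4°) = (0.299, 0.954). W is at the origin and P lies 56.7 along u from W, so P = 56.7·u = (54.1, -17.0). Tangency of A1 to both parallel lines with radius 6.4 puts A and U at W ± 6.4·n: A = (1.91, 6.11), U = (-1.91, -6.11). Equal radii place E and R the same way about P: E = P + 6.4·n = (56.0, -10.8), R = P − 6.4·n = (52.2, -23.1). So R.y = -23.1.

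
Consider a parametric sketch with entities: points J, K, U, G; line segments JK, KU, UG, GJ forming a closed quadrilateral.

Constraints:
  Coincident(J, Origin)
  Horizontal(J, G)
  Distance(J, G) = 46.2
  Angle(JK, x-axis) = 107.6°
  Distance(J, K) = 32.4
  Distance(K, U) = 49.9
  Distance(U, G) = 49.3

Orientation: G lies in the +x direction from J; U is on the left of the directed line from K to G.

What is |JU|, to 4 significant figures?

60.89

J is at the origin; JG is horizontal with |JG| = 46.2 and G in +x, so G = (46.2, 0). JK runs at 107.6° with |JK| = 32.4, so K = (-9.797, 30.88). U is determined by |KU| = 49.9 and |UG| = 49.3 together: it lies at the intersection of circle(K, 49.9) and circle(G, 49.3). With |KG| = 63.95, the foot of the radical line on KG is 32.44 from K and the perpendicular offset is √(49.9² − 32.44²) = 37.92. Taking the left-of-KG solution: U = (36.92, 48.42).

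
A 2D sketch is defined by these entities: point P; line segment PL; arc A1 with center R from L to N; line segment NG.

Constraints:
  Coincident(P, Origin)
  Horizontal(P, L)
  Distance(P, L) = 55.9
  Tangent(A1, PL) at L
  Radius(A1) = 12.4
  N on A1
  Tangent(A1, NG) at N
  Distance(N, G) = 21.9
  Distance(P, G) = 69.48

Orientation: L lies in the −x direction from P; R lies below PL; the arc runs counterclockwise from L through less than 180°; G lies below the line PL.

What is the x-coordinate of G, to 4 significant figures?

-58.54

Checks: |RN| = 12.40 ✓; ∠(RN, NG) = 90.00° ✓; |NG| = 21.90 ✓; |PG| = 69.48 ✓.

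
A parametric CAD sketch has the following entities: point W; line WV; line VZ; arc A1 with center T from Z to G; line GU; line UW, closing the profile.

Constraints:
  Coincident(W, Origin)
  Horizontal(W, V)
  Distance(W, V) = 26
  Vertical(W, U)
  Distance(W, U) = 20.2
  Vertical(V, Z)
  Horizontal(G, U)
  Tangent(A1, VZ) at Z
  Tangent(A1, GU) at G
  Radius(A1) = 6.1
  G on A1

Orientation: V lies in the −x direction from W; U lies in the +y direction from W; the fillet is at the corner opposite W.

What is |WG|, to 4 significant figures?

28.36

W is at the origin; W and V share the same y with |WV| = 26.0 and V on the −x side, so V = (-26.00, 0.000). WU is vertical with |WU| = 20.2 and U on the +y side, so U = (0.000, 20.20). The virtual corner opposite W is at (-26.00, 20.20). A1 meets VZ tangentially, so TZ is at right angles to VZ and since A1 is tangent to GU there, TG ⟂ GU, with radius 6.1, so the center T sits 6.1 in from both sides at T = (-19.90, 14.10). That places the tangent points at Z = (-26.00, 14.10) on VZ and G = (-19.90, 20.20) on GU. Then |WG| = |G − W| = 28.36.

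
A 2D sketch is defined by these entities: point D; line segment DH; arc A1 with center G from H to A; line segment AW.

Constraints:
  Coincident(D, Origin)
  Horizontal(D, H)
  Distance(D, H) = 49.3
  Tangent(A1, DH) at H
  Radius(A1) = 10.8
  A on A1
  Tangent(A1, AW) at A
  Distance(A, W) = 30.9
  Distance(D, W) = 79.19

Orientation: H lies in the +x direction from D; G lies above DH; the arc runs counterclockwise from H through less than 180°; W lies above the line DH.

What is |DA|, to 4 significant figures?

59.72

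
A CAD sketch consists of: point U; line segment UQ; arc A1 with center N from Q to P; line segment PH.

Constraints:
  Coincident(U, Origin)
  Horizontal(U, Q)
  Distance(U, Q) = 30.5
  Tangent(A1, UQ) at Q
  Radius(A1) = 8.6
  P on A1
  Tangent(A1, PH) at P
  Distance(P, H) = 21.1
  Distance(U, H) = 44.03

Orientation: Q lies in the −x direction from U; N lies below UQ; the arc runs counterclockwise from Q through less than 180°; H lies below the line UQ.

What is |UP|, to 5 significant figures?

40.259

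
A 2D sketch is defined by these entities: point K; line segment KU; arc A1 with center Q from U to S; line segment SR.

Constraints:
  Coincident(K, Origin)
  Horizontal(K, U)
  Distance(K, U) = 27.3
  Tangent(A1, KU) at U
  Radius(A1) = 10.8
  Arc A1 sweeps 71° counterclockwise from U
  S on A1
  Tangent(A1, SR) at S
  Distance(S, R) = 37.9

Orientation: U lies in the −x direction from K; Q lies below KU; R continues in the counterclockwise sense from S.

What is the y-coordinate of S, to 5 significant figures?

-7.2839

K is at the origin; K and U share the same y with |KU| = 27.3 and U on the −x side, so U = (-27.300, 0.0000). The tangent condition forces QU to be normal to KU, so Q = U + (0, -10.8) = (-27.300, -10.800). On A1, U sits at bearing 90° from Q; a 71° counterclockwise sweep puts S at bearing 161°, so S = Q + 10.8·(cos 161°, sin 161°) = (-37.512, -7.2839). So S.y = -7.2839.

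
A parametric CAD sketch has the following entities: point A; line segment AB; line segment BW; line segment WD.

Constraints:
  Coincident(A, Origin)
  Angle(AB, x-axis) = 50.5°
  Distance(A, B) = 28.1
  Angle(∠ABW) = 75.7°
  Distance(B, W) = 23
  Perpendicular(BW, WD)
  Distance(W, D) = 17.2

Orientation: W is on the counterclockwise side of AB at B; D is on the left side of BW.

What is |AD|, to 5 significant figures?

18.934

A is at the origin; AB runs at 50.5° with length 28.1, so B = 28.1·(cos 50.5°, sin 50.5°) = (17.874, 21.683). ∠ABW = 75.7°, so BW runs at 50.5° + (180° − 75.7°) = 154.80° from the x-axis; with |BW| = 23.0, W = B + 23.0·(cos 154.80°, sin 154.80°) = (-2.9372, 31.476). BW ⟂ WD; with |WD| = 17.2 on the left of BW, D = W + 17.2·(-0.42578, -0.90483) = (-10.261, 15.913). Then |AD| = |D − A| = 18.934.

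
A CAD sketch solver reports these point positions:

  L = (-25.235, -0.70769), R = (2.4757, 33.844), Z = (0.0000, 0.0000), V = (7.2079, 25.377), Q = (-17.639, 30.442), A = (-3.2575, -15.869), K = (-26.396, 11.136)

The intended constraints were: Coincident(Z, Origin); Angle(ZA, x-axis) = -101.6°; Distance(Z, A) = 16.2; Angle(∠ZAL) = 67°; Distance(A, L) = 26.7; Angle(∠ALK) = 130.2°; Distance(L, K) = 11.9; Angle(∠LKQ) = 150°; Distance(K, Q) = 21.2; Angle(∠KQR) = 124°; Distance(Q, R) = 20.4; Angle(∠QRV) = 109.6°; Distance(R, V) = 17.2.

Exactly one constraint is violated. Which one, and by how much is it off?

Distance(R, V) = 17.2 — off by 7.50.

Z = (0.00, 0.00) ✓; ZA at -101.6° ✓; |ZA| = 16.20 ✓; ∠ZAL = 67.00° ✓; |AL| = 26.70 ✓; ∠ALK = 130.2° ✓; |LK| = 11.90 ✓; ∠LKQ = 150.0° ✓; |KQ| = 21.20 ✓; ∠KQR = 124.0° ✓; |QR| = 20.40 ✓; ∠QRV = 109.6° ✓; |RV| = 9.700 ✗.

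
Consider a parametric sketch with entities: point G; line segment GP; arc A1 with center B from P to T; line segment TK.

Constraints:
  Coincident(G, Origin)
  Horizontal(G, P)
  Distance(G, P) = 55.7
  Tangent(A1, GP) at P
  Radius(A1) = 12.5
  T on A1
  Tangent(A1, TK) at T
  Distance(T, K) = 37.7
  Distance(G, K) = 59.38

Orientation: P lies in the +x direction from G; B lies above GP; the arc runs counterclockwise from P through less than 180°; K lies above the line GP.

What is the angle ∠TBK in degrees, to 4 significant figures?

71.66°

G is at the origin; GP is horizontal with |GP| = 55.7 and P on the +x side, so P = (55.70, 0.000). A1 meets GP tangentially, so BP is at right angles to GP, so B = P + (0, 12.5) = (55.70, 12.50). Since BT ⟂ TK (tangency), |BK| = √(12.5² + 37.7²) = 39.72 regardless of where T sits on A1. So K lies on both circle(G, 59.38) and circle(B, 39.72); the above-GP intersection is K = (36.18, 47.09). T is the foot of the tangent from K: T = (64.10, 21.76).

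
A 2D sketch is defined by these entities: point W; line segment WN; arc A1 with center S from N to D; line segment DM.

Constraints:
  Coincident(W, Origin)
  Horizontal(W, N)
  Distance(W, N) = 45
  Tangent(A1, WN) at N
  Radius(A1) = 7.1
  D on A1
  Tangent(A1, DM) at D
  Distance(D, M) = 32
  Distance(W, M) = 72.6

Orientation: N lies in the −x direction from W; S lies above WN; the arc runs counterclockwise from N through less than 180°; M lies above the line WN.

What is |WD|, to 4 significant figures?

42.20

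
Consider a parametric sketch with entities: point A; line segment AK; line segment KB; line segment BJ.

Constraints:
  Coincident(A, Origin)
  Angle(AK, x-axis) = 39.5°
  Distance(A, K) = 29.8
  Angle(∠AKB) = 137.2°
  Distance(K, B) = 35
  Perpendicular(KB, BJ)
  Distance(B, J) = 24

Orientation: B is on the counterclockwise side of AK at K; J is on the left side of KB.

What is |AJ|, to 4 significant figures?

56.99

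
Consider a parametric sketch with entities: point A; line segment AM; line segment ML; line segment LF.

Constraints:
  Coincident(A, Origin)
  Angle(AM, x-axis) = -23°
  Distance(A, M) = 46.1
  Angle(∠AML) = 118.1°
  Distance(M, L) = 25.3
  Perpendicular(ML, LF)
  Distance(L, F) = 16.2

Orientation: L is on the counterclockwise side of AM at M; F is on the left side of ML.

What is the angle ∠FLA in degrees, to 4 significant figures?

49.14°

A is at the origin; AM runs at -23.0° with length 46.1, so M = 46.1·(cos -23.0°, sin -23.0°) = (42.44, -18.01). ∠AML = 118.1°, so ML runs at -23.0° + (180° − 118.1°) = 38.90° from the x-axis; with |ML| = 25.3, L = M + 25.3·(cos 38.90°, sin 38.90°) = (62.12, -2.125). ML ⟂ LF; with |LF| = 16.2 on the left of ML, F = L + 16.2·(-0.6280, 0.7782) = (51.95, 10.48). Then cos ∠FLA = LF·LA / (|LF||LA|), giving 49.14°.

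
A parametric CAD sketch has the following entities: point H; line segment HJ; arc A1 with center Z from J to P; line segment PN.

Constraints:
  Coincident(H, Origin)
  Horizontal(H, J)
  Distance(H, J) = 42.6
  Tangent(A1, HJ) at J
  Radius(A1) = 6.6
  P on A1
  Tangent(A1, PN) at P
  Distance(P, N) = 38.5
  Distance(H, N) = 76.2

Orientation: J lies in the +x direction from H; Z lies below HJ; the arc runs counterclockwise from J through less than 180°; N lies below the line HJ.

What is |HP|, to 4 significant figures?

39.77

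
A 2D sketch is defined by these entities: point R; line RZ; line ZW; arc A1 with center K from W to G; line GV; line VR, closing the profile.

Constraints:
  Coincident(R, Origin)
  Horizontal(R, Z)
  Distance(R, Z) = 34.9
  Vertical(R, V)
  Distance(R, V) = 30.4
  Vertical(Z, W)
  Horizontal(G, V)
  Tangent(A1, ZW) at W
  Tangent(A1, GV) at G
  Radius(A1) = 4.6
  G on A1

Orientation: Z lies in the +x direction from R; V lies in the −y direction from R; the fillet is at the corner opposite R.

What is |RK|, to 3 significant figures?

39.8

R is at the origin; RZ is horizontal with |RZ| = 34.9 and Z on the +x side, so Z = (34.9, 0.00). RV is vertical with |RV| = 30.4 and V on the −y side, so V = (0.00, -30.4). The virtual corner opposite R is at (34.9, -30.4). Since A1 is tangent to ZW there, KW ⟂ ZW and since A1 is tangent to GV there, KG ⟂ GV, with radius 4.6, so the center K sits 4.6 in from both sides at K = (30.3, -25.8). Then |RK| = |K − R| = 39.8.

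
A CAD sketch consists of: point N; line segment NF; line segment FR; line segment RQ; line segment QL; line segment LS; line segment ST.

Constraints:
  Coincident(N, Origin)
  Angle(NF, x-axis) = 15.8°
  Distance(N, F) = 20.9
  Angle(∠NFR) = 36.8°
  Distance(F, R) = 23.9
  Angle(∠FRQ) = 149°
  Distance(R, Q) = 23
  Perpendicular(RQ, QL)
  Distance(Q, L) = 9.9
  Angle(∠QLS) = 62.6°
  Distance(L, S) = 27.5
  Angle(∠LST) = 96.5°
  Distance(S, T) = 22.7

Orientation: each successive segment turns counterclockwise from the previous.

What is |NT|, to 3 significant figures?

38.9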